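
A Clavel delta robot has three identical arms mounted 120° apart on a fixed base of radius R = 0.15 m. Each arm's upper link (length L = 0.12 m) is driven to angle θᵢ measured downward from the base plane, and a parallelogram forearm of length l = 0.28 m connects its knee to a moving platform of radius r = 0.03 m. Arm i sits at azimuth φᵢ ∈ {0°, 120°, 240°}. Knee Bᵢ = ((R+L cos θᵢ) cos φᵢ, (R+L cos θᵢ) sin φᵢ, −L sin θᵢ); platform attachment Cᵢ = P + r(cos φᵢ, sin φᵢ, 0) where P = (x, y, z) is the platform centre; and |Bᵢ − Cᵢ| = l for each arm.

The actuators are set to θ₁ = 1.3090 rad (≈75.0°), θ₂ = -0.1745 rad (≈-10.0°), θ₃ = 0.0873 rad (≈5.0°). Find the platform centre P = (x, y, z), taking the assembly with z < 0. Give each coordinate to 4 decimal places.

(-0.1206, 0.0136, -0.1823)

φ1=0.0°: virtual centre (0.1511, 0.0000, -0.1159), radius l
φ2=120.0°: virtual centre (-0.1191, 0.2063, 0.0208), radius l
arm 3 at φ=240.0°: ρ3 = 0.2395;  S3 = (-0.1198, -0.2075, -0.0105)
eliminate P² terms by subtracting sphere 1 from 2 and 3
plane₁₂: -0.5403x+0.4125y+0.2735z = 0.0209
det = 0.4476;  x = -0.0390+0.4479z,  y = -0.0003+-0.0764z
quadratic in z: (1.2064)z²+(0.0617)z+(-0.0289)=0, √Δ=0.3783 → z ∈ {-0.1823, 0.1312}; z = -0.1823 (taking z<0)
x = -0.1206, y = 0.0136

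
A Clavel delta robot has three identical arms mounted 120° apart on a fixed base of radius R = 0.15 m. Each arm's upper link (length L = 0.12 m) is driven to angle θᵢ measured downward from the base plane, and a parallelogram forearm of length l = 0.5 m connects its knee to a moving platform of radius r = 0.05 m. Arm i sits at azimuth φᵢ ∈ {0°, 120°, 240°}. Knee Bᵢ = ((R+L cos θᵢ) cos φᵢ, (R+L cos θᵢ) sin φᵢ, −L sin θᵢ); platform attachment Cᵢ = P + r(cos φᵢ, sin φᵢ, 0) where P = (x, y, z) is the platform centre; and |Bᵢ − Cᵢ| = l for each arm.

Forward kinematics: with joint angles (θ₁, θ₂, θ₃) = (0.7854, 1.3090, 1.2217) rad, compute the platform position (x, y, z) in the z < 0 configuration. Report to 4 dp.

arm 1 at φ=0.0°: ρ1 = 0.1849;  centre 1 = (0.1849, 0.0000, -0.0849)
centre 2 = (0.1311·cos120.0°, 0.1311·sin120.0°, -0.1159) = (-0.0655, 0.1135, -0.1159)
arm 3 at φ=240.0°: ρ3 = 0.1410;  centre 3 = (-0.0705, -0.1221, -0.1128)
|centre ₂|²−|centre ₁|² = -0.0108;  |centre ₃|²−|centre ₁|² = -0.0088
plane₁₂: -0.5008x+0.2270y+-0.0621z = -0.0108
Cramer: x(z) = 0.0194-0.1169z;  y(z) = -0.0046+0.0158z
sphere 1 gives Az²+Bz+C=0 with A=1.0139, B=0.2082, C=-0.2154;  B²−4AC=0.9169;  roots -0.5749, 0.3695;  negative root z = -0.5749
x = 0.0866, y = -0.0138

(0.0866, -0.0138, -0.5749)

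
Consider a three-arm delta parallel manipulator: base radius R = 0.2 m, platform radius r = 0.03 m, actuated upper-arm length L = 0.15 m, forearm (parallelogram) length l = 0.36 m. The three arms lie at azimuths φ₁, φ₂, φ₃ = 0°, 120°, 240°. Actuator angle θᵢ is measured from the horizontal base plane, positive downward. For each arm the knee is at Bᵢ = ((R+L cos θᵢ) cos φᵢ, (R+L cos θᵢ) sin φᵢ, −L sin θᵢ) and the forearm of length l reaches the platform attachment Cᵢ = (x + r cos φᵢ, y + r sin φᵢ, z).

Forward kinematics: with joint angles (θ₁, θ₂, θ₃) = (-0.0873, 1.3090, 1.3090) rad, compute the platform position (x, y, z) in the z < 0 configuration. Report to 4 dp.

O1 = (0.3194·cos0.0°, 0.3194·sin0.0°, 0.0131) = (0.3194, 0.0000, 0.0131)
O2 = (0.2088·cos120.0°, 0.2088·sin120.0°, -0.1449) = (-0.1044, 0.1808, -0.1449)
φ3=240.0°: virtual centre (-0.1044, -0.1808, -0.1449), radius l
|O₂|²−|O₁|² = -0.0376;  |O₃|²−|O₁|² = -0.0376
[-0.8477 0.3617 -0.3159]·P = -0.0376;  [-0.8477 -0.3617 -0.3159]·P = -0.0376
det = 0.6132;  x = 0.0444+-0.3727z,  y = 0.0000+0.0000z
sphere 1 gives Az²+Bz+C=0 with A=1.1389, B=0.1789, C=-0.0538;  B²−4AC=0.2769;  roots -0.3096, 0.1525;  negative root z = -0.3096
x = 0.1597, y = 0.0000

(0.1597, 0.0000, -0.3096)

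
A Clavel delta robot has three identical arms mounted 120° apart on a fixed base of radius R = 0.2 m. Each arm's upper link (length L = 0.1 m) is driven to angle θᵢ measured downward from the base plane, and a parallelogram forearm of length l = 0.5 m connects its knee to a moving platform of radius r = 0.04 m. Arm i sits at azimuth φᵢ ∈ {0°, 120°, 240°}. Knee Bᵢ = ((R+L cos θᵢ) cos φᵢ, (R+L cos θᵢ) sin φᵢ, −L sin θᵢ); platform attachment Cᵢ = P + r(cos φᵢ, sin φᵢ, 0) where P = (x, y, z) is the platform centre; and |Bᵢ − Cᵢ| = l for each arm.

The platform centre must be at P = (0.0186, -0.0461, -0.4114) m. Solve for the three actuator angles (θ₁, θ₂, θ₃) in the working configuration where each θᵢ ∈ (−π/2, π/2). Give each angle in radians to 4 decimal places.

rotate P by −φ1: (0.0186, -0.0461, -0.4114)
  e−x'=0.1414;  (l²−L²−(e−x')²−y'²−z²)/2L = 0.2432
  θ1 = atan2(B,A) + arccos(C/0.4350) = -0.2621
rotate P by −φ2: (-0.0492, 0.0069, -0.4114)
  e−x'=0.2092;  (l²−L²−(e−x')²−y'²−z²)/2L = 0.1346
  √(A²+B²)=0.4615;  θ2 = -1.1003+1.2748 ≈ 0.1745
arm 3 (φ=240.0°): x'=0.0306, y'=0.0392
  A=0.1294, B=-0.4114, C=(l²−L²−A²−y'²−z²)/(2L)=0.2624
  θ3 = atan2(B,A) + arccos(C/0.4313) = -0.3494

θ₁ = -0.2621, θ₂ = 0.1745, θ₃ = -0.3494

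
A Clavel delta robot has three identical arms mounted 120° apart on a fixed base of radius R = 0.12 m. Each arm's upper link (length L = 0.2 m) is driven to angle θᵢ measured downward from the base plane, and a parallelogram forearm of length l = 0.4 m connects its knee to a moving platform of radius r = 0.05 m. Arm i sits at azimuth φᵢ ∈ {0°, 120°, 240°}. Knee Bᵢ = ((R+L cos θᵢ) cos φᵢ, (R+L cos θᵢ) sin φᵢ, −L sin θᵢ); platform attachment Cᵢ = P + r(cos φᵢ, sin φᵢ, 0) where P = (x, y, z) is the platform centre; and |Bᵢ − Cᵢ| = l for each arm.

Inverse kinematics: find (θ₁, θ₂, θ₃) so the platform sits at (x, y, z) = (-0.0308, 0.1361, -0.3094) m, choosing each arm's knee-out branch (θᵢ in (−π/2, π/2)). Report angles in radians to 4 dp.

θ₁ = 0.3489, θ₂ = -0.3491, θ₃ = 0.6107

φ1=0.0° → target in arm frame (-0.0308, 0.1361)
  A cos θ + B sin θ = C:  0.1008·cos θ + -0.3094·sin θ = -0.0110
  √(A²+B²)=0.3254;  θ1 = -1.2558+1.6047 ≈ 0.3489
rotate P by −φ2: (0.1333, -0.0414, -0.3094)
  e−x'=-0.0633;  (l²−L²−(e−x')²−y'²−z²)/2L = 0.0464
  γ=atan2(-0.3094,-0.0633)=-1.7725;  ψ=arccos(0.1469)=1.4234;  θ2=γ+ψ≈-0.3491
arm 3 (φ=240.0°): x'=-0.1025, y'=-0.0947
  e−x'=0.1725;  (l²−L²−(e−x')²−y'²−z²)/2L = -0.0361
  θ3 = atan2(B,A) + arccos(C/0.3542) = 0.6107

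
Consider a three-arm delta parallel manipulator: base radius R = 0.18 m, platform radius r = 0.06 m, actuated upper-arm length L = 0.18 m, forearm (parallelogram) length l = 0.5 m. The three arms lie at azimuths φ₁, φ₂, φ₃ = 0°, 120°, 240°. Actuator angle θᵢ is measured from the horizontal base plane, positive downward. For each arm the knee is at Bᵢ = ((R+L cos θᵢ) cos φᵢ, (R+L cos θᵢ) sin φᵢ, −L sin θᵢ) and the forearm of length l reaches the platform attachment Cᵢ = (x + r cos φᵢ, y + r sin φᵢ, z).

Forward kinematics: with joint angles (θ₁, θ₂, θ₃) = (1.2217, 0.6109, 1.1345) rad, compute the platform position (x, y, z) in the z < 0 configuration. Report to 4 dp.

arm 1 at φ=0.0°: (R−r)+L cos θ1 = 0.1816;  centre 1 = (0.1816, 0.0000, -0.1691)
arm 2 at φ=120.0°: (R−r)+L cos θ2 = 0.2674;  centre 2 = (-0.1337, 0.2316, -0.1032)
centre 3 = (0.1961·cos240.0°, 0.1961·sin240.0°, -0.1631) = (-0.0980, -0.1698, -0.1631)
eliminate P² terms by subtracting sphere 1 from 2 and 3
plane₁₂: -0.6306x+0.4632y+0.1318z = 0.0206
det = 0.4732;  x = -0.0182+0.1063z,  y = 0.0197+-0.1397z
quadratic in z: (1.0308)z²+(0.2903)z+(-0.1811)=0, √Δ=0.9116 → z ∈ {-0.5830, 0.3014}; z = -0.5830 (taking z<0)
x = -0.0802, y = 0.1012

(-0.0802, 0.1012, -0.5830)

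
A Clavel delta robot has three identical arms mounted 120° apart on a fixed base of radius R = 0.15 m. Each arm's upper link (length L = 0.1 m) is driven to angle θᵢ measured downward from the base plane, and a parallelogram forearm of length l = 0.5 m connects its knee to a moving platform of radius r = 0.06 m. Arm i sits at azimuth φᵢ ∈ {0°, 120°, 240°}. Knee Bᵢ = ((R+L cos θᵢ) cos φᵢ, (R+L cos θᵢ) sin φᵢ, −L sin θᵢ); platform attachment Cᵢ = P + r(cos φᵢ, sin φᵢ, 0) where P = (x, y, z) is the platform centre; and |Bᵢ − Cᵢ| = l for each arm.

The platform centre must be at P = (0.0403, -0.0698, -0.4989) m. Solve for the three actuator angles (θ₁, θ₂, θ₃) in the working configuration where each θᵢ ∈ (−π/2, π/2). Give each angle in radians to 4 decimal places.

θ₁ = 0.2620, θ₂ = 0.6982, θ₃ = 0.2620

rotate P by −φ1: (0.0403, -0.0698, -0.4989)
  A cos θ + B sin θ = C:  0.0497·cos θ + -0.4989·sin θ = -0.0812
  γ=atan2(-0.4989,0.0497)=-1.4715;  ψ=arccos(-0.1620)=1.7335;  θ1=γ+ψ≈0.2620
arm 2 (φ=120.0°): x'=-0.0806, y'=0.0000
  A cos θ + B sin θ = C:  0.1706·cos θ + -0.4989·sin θ = -0.1900
  γ=atan2(-0.4989,0.1706)=-1.2413;  ψ=arccos(-0.3604)=1.9395;  θ2=γ+ψ≈0.6982
φ3=240.0° → target in arm frame (0.0403, 0.0698)
  A cos θ + B sin θ = C:  0.0497·cos θ + -0.4989·sin θ = -0.0812
  θ3 = atan2(B,A) + arccos(C/0.5014) = 0.2620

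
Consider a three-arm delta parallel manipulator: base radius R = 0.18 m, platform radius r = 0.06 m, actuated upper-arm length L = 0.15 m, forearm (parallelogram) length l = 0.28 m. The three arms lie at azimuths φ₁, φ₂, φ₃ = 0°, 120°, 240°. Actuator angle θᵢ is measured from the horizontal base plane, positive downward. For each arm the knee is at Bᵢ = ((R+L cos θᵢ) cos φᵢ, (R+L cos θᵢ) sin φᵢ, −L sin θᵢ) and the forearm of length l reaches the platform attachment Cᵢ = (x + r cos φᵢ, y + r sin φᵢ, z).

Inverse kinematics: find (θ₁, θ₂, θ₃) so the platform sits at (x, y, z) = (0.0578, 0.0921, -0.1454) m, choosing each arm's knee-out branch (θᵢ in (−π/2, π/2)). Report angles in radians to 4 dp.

θ₁ = -0.0877, θ₂ = 0.0000, θ₃ = 1.2219

rotate P by −φ1: (0.0578, 0.0921, -0.1454)
  e−x'=0.0622;  (l²−L²−(e−x')²−y'²−z²)/2L = 0.0747
  √(A²+B²)=0.1581;  θ1 = -1.1666+1.0789 ≈ -0.0877
arm 2 (φ=120.0°): x'=0.0509, y'=-0.0961
  A cos θ + B sin θ = C:  0.0691·cos θ + -0.1454·sin θ = 0.0691
  γ=atan2(-0.1454,0.0691)=-1.1269;  ψ=arccos(0.4294)=1.1269;  θ2=γ+ψ≈0.0000
φ3=240.0° → target in arm frame (-0.1087, 0.0040)
  A=0.2287, B=-0.1454, C=(l²−L²−A²−y'²−z²)/(2L)=-0.0585
  θ3 = atan2(B,A) + arccos(C/0.2710) = 1.2219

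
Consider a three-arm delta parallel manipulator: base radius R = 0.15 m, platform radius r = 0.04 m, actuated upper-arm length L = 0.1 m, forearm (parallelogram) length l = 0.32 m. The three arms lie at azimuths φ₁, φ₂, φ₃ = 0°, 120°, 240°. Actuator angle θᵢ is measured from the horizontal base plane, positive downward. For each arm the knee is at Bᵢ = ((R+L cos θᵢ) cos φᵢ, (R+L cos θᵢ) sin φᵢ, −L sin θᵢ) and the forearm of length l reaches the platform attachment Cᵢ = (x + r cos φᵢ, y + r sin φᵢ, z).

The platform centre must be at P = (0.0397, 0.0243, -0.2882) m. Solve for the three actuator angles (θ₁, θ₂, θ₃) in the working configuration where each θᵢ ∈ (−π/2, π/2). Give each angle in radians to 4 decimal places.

θ₁ = 0.1750, θ₂ = 0.4367, θ₃ = 0.6980

rotate P by −φ1: (0.0397, 0.0243, -0.2882)
  A cos θ + B sin θ = C:  0.0703·cos θ + -0.2882·sin θ = 0.0190
  θ1 = atan2(B,A) + arccos(C/0.2967) = 0.1750
φ2=120.0° → target in arm frame (0.0012, -0.0465)
  e−x'=0.1088;  (l²−L²−(e−x')²−y'²−z²)/2L = -0.0233
  √(A²+B²)=0.3081;  θ2 = -1.2098+1.6466 ≈ 0.4367
arm 3 (φ=240.0°): x'=-0.0409, y'=0.0222
  e−x'=0.1509;  (l²−L²−(e−x')²−y'²−z²)/2L = -0.0696
  γ=atan2(-0.2882,0.1509)=-1.0885;  ψ=arccos(-0.2140)=1.7865;  θ3=γ+ψ≈0.6980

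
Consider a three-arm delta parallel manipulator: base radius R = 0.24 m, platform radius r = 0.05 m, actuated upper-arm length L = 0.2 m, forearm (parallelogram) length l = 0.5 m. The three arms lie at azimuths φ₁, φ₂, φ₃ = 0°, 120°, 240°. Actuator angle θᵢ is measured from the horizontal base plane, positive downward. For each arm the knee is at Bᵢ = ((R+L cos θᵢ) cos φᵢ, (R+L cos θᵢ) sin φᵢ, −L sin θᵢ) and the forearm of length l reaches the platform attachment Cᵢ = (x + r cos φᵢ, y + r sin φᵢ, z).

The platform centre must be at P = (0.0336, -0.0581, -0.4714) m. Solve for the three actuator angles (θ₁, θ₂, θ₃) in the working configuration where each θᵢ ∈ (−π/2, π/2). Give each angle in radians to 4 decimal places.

arm 1 (φ=0.0°): x'=0.0336, y'=-0.0581
  A cos θ + B sin θ = C:  0.1564·cos θ + -0.4714·sin θ = -0.1001
  θ1 = atan2(B,A) + arccos(C/0.4967) = 0.5234
arm 2 (φ=120.0°): x'=-0.0671, y'=0.0000
  e−x'=0.2571;  (l²−L²−(e−x')²−y'²−z²)/2L = -0.1958
  γ=atan2(-0.4714,0.2571)=-1.0715;  ψ=arccos(-0.3647)=1.9441;  θ2=γ+ψ≈0.8726
φ3=240.0° → target in arm frame (0.0335, 0.0581)
  e−x'=0.1565;  (l²−L²−(e−x')²−y'²−z²)/2L = -0.1002
  θ3 = atan2(B,A) + arccos(C/0.4967) = 0.5237

θ₁ = 0.5234, θ₂ = 0.8726, θ₃ = 0.5237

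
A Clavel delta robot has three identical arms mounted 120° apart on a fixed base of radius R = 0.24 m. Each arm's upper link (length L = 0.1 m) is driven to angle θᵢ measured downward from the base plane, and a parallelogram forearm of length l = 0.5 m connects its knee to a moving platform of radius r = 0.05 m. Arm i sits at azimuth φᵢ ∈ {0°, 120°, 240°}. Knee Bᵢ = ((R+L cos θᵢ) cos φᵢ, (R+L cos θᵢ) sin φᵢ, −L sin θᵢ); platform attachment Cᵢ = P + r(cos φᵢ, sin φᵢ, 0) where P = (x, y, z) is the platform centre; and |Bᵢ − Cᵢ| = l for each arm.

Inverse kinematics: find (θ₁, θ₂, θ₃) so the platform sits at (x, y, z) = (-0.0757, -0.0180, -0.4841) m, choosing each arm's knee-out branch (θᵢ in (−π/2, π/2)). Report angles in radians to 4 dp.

rotate P by −φ1: (-0.0757, -0.0180, -0.4841)
  e−x'=0.2657;  (l²−L²−(e−x')²−y'²−z²)/2L = -0.3264
  θ1 = atan2(B,A) + arccos(C/0.5522) = 1.1343
arm 2 (φ=120.0°): x'=0.0223, y'=0.0746
  e−x'=0.1677;  (l²−L²−(e−x')²−y'²−z²)/2L = -0.1402
  θ2 = atan2(B,A) + arccos(C/0.5123) = 0.6108
arm 3 (φ=240.0°): x'=0.0534, y'=-0.0566
  A=0.1366, B=-0.4841, C=(l²−L²−A²−y'²−z²)/(2L)=-0.0810
  γ=atan2(-0.4841,0.1366)=-1.2958;  ψ=arccos(-0.1610)=1.7325;  θ3=γ+ψ≈0.4367

θ₁ = 1.1343, θ₂ = 0.6108, θ₃ = 0.4367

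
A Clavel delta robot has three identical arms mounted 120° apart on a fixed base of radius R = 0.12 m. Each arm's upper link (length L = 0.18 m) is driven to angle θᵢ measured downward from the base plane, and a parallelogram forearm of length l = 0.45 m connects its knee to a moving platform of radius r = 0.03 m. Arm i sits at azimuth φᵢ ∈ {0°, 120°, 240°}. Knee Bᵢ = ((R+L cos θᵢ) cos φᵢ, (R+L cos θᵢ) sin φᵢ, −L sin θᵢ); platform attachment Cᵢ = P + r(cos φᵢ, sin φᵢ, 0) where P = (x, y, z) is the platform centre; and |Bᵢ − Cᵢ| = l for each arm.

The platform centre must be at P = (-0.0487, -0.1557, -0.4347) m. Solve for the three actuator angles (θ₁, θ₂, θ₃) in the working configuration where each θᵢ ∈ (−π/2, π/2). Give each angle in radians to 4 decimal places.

θ₁ = 0.6982, θ₂ = 0.8725, θ₃ = 0.0001

rotate P by −φ1: (-0.0487, -0.1557, -0.4347)
  A cos θ + B sin θ = C:  0.1387·cos θ + -0.4347·sin θ = -0.1732
  θ1 = atan2(B,A) + arccos(C/0.4563) = 0.6982
rotate P by −φ2: (-0.1105, 0.1200, -0.4347)
  e−x'=0.2005;  (l²−L²−(e−x')²−y'²−z²)/2L = -0.2041
  γ=atan2(-0.4347,0.2005)=-1.1387;  ψ=arccos(-0.4263)=2.0112;  θ2=γ+ψ≈0.8725
arm 3 (φ=240.0°): x'=0.1592, y'=0.0357
  A=-0.0692, B=-0.4347, C=(l²−L²−A²−y'²−z²)/(2L)=-0.0692
  θ3 = atan2(B,A) + arccos(C/0.4402) = 0.0001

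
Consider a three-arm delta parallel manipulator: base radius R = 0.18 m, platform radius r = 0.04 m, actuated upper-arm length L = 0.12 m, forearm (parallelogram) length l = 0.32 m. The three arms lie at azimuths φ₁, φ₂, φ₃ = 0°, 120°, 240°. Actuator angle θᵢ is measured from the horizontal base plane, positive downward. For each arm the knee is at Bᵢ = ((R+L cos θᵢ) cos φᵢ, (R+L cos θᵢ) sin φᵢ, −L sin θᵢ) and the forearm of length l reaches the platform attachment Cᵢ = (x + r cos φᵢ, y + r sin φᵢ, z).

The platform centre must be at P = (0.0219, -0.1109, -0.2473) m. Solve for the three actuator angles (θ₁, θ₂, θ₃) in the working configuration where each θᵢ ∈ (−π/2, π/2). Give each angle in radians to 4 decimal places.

rotate P by −φ1: (0.0219, -0.1109, -0.2473)
  A=0.1181, B=-0.2473, C=(l²−L²−A²−y'²−z²)/(2L)=0.0025
  √(A²+B²)=0.2741;  θ1 = -1.1253+1.5617 ≈ 0.4365
φ2=120.0° → target in arm frame (-0.1070, 0.0365)
  e−x'=0.2470;  (l²−L²−(e−x')²−y'²−z²)/2L = -0.1479
  γ=atan2(-0.2473,0.2470)=-0.7860;  ψ=arccos(-0.4231)=2.0077;  θ2=γ+ψ≈1.2217
arm 3 (φ=240.0°): x'=0.0851, y'=0.0744
  e−x'=0.0549;  (l²−L²−(e−x')²−y'²−z²)/2L = 0.0762
  θ3 = atan2(B,A) + arccos(C/0.2533) = -0.0871

θ₁ = 0.4365, θ₂ = 1.2217, θ₃ = -0.0871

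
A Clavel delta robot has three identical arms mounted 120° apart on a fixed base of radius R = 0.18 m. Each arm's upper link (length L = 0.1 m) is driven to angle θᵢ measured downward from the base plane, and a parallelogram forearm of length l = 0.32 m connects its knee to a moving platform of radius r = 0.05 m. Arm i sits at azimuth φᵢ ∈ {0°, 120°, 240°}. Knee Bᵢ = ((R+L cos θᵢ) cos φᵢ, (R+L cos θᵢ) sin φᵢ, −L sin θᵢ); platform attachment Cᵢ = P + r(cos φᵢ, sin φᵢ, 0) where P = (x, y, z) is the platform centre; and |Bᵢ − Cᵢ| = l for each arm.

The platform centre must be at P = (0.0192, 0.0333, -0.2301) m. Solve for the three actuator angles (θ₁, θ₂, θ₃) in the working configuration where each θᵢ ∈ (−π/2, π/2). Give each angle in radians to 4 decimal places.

arm 1 (φ=0.0°): x'=0.0192, y'=0.0333
  A cos θ + B sin θ = C:  0.1108·cos θ + -0.2301·sin θ = 0.1303
  √(A²+B²)=0.2554;  θ1 = -1.1220+1.0352 ≈ -0.0869
arm 2 (φ=120.0°): x'=0.0192, y'=-0.0333
  A=0.1108, B=-0.2301, C=(l²−L²−A²−y'²−z²)/(2L)=0.1304
  γ=atan2(-0.2301,0.1108)=-1.1222;  ψ=arccos(0.5106)=1.0349;  θ2=γ+ψ≈-0.0873
arm 3 (φ=240.0°): x'=-0.0384, y'=0.0000
  A=0.1684, B=-0.2301, C=(l²−L²−A²−y'²−z²)/(2L)=0.0554
  θ3 = atan2(B,A) + arccos(C/0.2852) = 0.4363

θ₁ = -0.0869, θ₂ = -0.0873, θ₃ = 0.4363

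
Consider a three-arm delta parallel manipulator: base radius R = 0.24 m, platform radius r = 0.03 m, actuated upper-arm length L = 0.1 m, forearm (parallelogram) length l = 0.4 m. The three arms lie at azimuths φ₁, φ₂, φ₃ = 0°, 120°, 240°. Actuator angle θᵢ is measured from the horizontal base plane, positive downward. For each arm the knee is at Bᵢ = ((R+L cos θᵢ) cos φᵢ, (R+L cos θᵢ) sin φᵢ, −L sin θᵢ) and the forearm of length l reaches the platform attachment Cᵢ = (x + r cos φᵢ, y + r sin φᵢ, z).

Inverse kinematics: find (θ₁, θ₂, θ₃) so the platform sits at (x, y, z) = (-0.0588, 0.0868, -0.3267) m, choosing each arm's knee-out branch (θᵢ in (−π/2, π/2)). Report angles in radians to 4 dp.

φ1=0.0° → target in arm frame (-0.0588, 0.0868)
  e−x'=0.2688;  (l²−L²−(e−x')²−y'²−z²)/2L = -0.1826
  θ1 = atan2(B,A) + arccos(C/0.4231) = 1.1348
rotate P by −φ2: (0.1046, 0.0075, -0.3267)
  e−x'=0.1054;  (l²−L²−(e−x')²−y'²−z²)/2L = 0.1605
  γ=atan2(-0.3267,0.1054)=-1.2586;  ψ=arccos(0.4675)=1.0844;  θ2=γ+ψ≈-0.1743
rotate P by −φ3: (-0.0458, -0.0943, -0.3267)
  e−x'=0.2558;  (l²−L²−(e−x')²−y'²−z²)/2L = -0.1552
  θ3 = atan2(B,A) + arccos(C/0.4149) = 1.0477

θ₁ = 1.1348, θ₂ = -0.1743, θ₃ = 1.0477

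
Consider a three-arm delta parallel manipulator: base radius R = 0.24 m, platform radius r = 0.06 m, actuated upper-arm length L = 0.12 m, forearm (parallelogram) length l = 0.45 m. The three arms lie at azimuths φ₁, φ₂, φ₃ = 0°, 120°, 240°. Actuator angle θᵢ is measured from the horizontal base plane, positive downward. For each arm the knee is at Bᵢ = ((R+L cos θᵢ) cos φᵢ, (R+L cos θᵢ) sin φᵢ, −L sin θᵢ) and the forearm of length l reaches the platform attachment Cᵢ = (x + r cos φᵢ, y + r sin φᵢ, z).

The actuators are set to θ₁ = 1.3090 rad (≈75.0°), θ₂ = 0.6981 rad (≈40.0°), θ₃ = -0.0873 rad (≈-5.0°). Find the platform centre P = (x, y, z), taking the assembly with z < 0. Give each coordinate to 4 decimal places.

(-0.1288, -0.0773, -0.4005)

centre 1 = (0.2111·cos0.0°, 0.2111·sin0.0°, -0.1159) = (0.2111, 0.0000, -0.1159)
arm 2 at φ=120.0°: e+L cos θ2 = 0.2719;  centre 2 = (-0.1360, 0.2355, -0.0771)
arm 3 at φ=240.0°: e+L cos θ3 = 0.2995;  centre 3 = (-0.1498, -0.2594, 0.0105)
eliminate P² terms by subtracting sphere 1 from 2 and 3
plane₁₂: -0.6940x+0.4710y+0.0776z = 0.0219
det = 0.7000;  x = -0.0377+0.2276z,  y = -0.0090+0.1706z
into |P−centre ₁|² = l²: 1.0809z² + 0.1156z + -0.1271 = 0;  Δ = 0.5629;  z = -0.4005 or 0.2936 → z<0 root = -0.4005
x = -0.1288, y = -0.0773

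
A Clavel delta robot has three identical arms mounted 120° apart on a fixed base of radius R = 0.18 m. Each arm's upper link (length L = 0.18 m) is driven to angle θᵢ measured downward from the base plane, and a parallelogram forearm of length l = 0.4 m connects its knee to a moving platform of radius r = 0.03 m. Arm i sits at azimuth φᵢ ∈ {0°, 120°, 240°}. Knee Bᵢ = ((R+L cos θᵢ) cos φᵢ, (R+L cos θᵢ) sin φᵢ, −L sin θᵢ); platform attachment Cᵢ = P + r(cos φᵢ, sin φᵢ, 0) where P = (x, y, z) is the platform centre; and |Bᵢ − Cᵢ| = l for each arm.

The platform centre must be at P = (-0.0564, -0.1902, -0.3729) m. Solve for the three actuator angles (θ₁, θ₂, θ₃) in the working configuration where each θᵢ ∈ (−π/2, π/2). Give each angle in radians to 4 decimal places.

θ₁ = 1.1342, θ₂ = 1.3961, θ₃ = -0.0001

rotate P by −φ1: (-0.0564, -0.1902, -0.3729)
  A=0.2064, B=-0.3729, C=(l²−L²−A²−y'²−z²)/(2L)=-0.2506
  γ=atan2(-0.3729,0.2064)=-1.0653;  ψ=arccos(-0.5881)=2.1995;  θ1=γ+ψ≈1.1342
arm 2 (φ=120.0°): x'=-0.1365, y'=0.1439
  A=0.2865, B=-0.3729, C=(l²−L²−A²−y'²−z²)/(2L)=-0.3174
  θ2 = atan2(B,A) + arccos(C/0.4703) = 1.3961
φ3=240.0° → target in arm frame (0.1929, 0.0463)
  e−x'=-0.0429;  (l²−L²−(e−x')²−y'²−z²)/2L = -0.0429
  γ=atan2(-0.3729,-0.0429)=-1.6854;  ψ=arccos(-0.1142)=1.6853;  θ3=γ+ψ≈-0.0001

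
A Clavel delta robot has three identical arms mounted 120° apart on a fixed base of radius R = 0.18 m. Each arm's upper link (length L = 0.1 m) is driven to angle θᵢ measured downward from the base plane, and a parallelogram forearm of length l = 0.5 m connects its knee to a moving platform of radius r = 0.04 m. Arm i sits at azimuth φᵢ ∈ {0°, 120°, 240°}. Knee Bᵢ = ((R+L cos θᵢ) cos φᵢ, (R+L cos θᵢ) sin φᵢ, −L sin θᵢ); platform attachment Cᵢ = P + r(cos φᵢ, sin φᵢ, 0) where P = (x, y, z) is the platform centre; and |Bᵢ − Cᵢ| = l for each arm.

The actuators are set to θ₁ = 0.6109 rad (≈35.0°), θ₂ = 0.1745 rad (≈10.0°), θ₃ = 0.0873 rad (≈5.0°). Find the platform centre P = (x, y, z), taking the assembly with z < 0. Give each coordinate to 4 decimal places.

(-0.0674, -0.0100, -0.4650)

centre 1 = (0.2219·cos0.0°, 0.2219·sin0.0°, -0.0574) = (0.2219, 0.0000, -0.0574)
centre 2 = (0.2385·cos120.0°, 0.2385·sin120.0°, -0.0174) = (-0.1192, 0.2065, -0.0174)
arm 3 at φ=240.0°: ρ3 = 0.2396;  centre 3 = (-0.1198, -0.2075, -0.0087)
|centre ₂|²−|centre ₁|² = 0.0046;  |centre ₃|²−|centre ₁|² = 0.0050
plane₁₂: -0.6823x+0.4131y+0.0800z = 0.0046
Cramer: x(z) = -0.0070+0.1298z;  y(z) = -0.0004+0.0207z
quadratic in z: (1.0173)z²+(0.0553)z+(-0.1943)=0, √Δ=0.8909 → z ∈ {-0.4650, 0.4107}; z = -0.4650 (taking z<0)
x = -0.0674, y = -0.0100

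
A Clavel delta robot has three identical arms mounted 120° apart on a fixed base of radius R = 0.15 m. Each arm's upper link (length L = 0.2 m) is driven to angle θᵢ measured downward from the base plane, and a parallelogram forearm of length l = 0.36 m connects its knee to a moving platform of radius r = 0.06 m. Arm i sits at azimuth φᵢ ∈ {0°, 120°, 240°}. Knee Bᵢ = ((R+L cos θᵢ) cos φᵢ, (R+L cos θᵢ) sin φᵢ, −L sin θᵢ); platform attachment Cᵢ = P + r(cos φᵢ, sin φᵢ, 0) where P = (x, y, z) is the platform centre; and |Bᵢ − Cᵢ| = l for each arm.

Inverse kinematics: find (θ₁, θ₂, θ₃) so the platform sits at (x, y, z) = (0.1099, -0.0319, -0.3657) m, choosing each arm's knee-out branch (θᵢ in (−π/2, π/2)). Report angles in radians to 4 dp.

arm 1 (φ=0.0°): x'=0.1099, y'=-0.0319
  A=-0.0199, B=-0.3657, C=(l²−L²−A²−y'²−z²)/(2L)=-0.1139
  θ1 = atan2(B,A) + arccos(C/0.3662) = 0.2618
rotate P by −φ2: (-0.0826, -0.0792, -0.3657)
  A=0.1726, B=-0.3657, C=(l²−L²−A²−y'²−z²)/(2L)=-0.2005
  γ=atan2(-0.3657,0.1726)=-1.1299;  ψ=arccos(-0.4958)=2.0896;  θ2=γ+ψ≈0.9597
arm 3 (φ=240.0°): x'=-0.0273, y'=0.1111
  A=0.1173, B=-0.3657, C=(l²−L²−A²−y'²−z²)/(2L)=-0.1756
  γ=atan2(-0.3657,0.1173)=-1.2603;  ψ=arccos(-0.4573)=2.0457;  θ3=γ+ψ≈0.7854

θ₁ = 0.2618, θ₂ = 0.9597, θ₃ = 0.7854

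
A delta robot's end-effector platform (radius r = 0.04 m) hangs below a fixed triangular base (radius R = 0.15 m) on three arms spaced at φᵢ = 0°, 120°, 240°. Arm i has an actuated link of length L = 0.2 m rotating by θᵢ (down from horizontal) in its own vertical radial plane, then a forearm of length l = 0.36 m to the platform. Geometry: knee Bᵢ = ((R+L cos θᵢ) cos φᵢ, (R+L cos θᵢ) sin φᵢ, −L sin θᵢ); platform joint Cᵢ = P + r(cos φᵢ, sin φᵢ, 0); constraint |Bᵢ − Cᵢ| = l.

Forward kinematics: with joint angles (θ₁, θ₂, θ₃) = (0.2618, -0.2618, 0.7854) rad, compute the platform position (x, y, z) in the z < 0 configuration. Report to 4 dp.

(0.0081, 0.1046, -0.2295)

arm 1 at φ=0.0°: (R−r)+L cos θ1 = 0.3032;  centre 1 = (0.3032, 0.0000, -0.0518)
centre 2 = (0.3032·cos120.0°, 0.3032·sin120.0°, 0.0518) = (-0.1516, 0.2626, 0.0518)
φ3=240.0°: virtual centre (-0.1257, -0.2177, -0.1414), radius l
|centre ₂|²−|centre ₁|² = 0.0000;  |centre ₃|²−|centre ₁|² = -0.0114
linear system: -0.9096x+0.5251y = 0.0000−0.2071z; -0.8578x+-0.4355y = -0.0114−-0.1793z
det = 0.8465;  x = 0.0071+-0.0047z,  y = 0.0122+-0.4025z
into |P−centre ₁|² = l²: 1.1620z² + 0.0965z + -0.0391 = 0;  Δ = 0.1910;  z = -0.2295 or 0.1465 → z<0 root = -0.2295
x = 0.0081, y = 0.1046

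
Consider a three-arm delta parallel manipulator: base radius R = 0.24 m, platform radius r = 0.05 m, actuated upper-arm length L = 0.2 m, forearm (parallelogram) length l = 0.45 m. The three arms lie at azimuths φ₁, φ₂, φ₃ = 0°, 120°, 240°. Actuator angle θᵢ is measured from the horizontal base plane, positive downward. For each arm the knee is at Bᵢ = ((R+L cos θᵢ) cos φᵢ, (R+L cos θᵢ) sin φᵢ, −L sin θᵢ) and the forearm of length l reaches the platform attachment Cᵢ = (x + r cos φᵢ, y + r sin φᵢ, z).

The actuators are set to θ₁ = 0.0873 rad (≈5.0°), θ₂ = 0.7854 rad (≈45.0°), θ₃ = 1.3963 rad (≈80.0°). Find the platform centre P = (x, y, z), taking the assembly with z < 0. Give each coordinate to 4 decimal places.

(0.1615, 0.1051, -0.3911)

arm 1 at φ=0.0°: ρ1 = 0.3892;  S1 = (0.3892, 0.0000, -0.0174)
φ2=120.0°: virtual centre (-0.1657, 0.2870, -0.1414), radius l
S3 = (0.2247·cos240.0°, 0.2247·sin240.0°, -0.1970) = (-0.1124, -0.1946, -0.1970)
eliminate P² terms by subtracting sphere 1 from 2 and 3
linear system: -1.1099x+0.5740y = -0.0220−-0.2480z; -1.0032x+-0.3892y = -0.0625−-0.3590z
Cramer: x(z) = 0.0441-0.3003z;  y(z) = 0.0470-0.1486z
sphere 1 gives Az²+Bz+C=0 with A=1.1122, B=0.2282, C=-0.0809;  B²−4AC=0.4118;  roots -0.3911, 0.1859;  negative root z = -0.3911
x = 0.1615, y = 0.1051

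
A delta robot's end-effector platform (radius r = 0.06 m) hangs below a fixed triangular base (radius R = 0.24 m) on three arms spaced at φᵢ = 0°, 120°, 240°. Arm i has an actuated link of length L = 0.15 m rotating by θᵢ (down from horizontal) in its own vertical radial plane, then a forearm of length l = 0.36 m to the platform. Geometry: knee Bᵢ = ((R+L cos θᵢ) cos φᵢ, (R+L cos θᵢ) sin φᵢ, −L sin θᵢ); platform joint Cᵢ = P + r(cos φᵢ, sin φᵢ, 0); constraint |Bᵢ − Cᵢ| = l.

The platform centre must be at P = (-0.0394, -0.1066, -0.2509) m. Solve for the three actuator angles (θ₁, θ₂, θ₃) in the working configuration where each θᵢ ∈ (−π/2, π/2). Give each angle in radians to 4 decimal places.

rotate P by −φ1: (-0.0394, -0.1066, -0.2509)
  A=0.2194, B=-0.2509, C=(l²−L²−A²−y'²−z²)/(2L)=-0.0512
  θ1 = atan2(B,A) + arccos(C/0.3333) = 0.8727
arm 2 (φ=120.0°): x'=-0.0726, y'=0.0874
  A cos θ + B sin θ = C:  0.2526·cos θ + -0.2509·sin θ = -0.0910
  θ2 = atan2(B,A) + arccos(C/0.3560) = 1.0474
rotate P by −φ3: (0.1120, 0.0192, -0.2509)
  A cos θ + B sin θ = C:  0.0680·cos θ + -0.2509·sin θ = 0.1305
  γ=atan2(-0.2509,0.0680)=-1.3062;  ψ=arccos(0.5022)=1.0447;  θ3=γ+ψ≈-0.2615

θ₁ = 0.8727, θ₂ = 1.0474, θ₃ = -0.2615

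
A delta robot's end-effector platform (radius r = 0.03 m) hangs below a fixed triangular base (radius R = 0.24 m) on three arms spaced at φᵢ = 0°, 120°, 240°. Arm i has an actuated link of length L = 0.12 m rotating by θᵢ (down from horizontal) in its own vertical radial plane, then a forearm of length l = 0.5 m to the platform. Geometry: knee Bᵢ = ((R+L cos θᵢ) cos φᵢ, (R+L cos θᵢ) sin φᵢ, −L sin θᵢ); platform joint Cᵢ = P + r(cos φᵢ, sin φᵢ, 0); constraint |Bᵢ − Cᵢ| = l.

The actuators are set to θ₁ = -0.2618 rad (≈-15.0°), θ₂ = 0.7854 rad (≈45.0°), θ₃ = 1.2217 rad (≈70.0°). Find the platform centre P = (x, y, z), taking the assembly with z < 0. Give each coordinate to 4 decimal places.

arm 1 at φ=0.0°: (R−r)+L cos θ1 = 0.3259;  centre 1 = (0.3259, 0.0000, 0.0311)
φ2=120.0°: virtual centre (-0.1474, 0.2553, -0.0849), radius l
centre 3 = (0.2510·cos240.0°, 0.2510·sin240.0°, -0.1128) = (-0.1255, -0.2174, -0.1128)
subtract pairs → two planes through P
linear system: -0.9467x+0.5107y = -0.0130−-0.2318z; -0.9029x+-0.4348y = -0.0314−-0.2876z
Cramer: x(z) = 0.0249-0.2838z;  y(z) = 0.0206-0.0722z
sphere 1 gives Az²+Bz+C=0 with A=1.0858, B=0.1058, C=-0.1580;  B²−4AC=0.6974;  roots -0.4333, 0.3359;  negative root z = -0.4333
x = 0.1479, y = 0.0519

(0.1479, 0.0519, -0.4333)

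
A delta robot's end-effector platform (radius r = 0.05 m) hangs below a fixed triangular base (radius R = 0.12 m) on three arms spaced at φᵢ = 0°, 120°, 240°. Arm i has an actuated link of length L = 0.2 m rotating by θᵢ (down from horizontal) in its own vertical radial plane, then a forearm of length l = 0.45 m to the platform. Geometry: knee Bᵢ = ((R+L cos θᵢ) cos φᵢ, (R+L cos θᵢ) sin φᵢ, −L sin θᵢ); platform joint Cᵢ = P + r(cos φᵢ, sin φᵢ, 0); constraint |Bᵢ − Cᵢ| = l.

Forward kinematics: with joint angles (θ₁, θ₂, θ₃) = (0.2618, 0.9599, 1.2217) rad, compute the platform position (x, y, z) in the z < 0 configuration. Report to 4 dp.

arm 1 at φ=0.0°: (R−r)+L cos θ1 = 0.2632;  S1 = (0.2632, 0.0000, -0.0518)
φ2=120.0°: virtual centre (-0.0924, 0.1600, -0.1638), radius l
S3 = (0.1384·cos240.0°, 0.1384·sin240.0°, -0.1879) = (-0.0692, -0.1199, -0.1879)
subtract pairs → two planes through P
linear system: -0.7111x+0.3199y = -0.0110−-0.2241z; -0.6648x+-0.2397y = -0.0175−-0.2723z
det = 0.3832;  x = 0.0215+-0.3676z,  y = 0.0134+-0.1166z
sphere 1 gives Az²+Bz+C=0 with A=1.1487, B=0.2781, C=-0.1412;  B²−4AC=0.7262;  roots -0.4920, 0.2499;  negative root z = -0.4920
x = 0.2023, y = 0.0707

(0.2023, 0.0707, -0.4920)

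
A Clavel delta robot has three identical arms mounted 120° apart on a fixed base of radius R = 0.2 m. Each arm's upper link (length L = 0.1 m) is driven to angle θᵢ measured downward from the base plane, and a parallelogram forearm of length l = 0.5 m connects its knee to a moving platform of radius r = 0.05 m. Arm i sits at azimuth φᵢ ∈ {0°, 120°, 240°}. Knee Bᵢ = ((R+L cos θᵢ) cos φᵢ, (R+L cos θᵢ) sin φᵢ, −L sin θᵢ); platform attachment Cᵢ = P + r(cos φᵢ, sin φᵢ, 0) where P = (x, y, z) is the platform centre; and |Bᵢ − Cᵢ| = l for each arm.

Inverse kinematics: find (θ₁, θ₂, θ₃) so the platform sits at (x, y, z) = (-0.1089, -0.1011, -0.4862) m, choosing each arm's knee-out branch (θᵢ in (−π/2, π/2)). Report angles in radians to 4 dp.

θ₁ = 1.2214, θ₂ = 0.8721, θ₃ = -0.0003

φ1=0.0° → target in arm frame (-0.1089, -0.1011)
  e−x'=0.2589;  (l²−L²−(e−x')²−y'²−z²)/2L = -0.3682
  γ=atan2(-0.4862,0.2589)=-1.0815;  ψ=arccos(-0.6684)=2.3029;  θ1=γ+ψ≈1.2214
rotate P by −φ2: (-0.0331, 0.1449, -0.4862)
  e−x'=0.1831;  (l²−L²−(e−x')²−y'²−z²)/2L = -0.2545
  √(A²+B²)=0.5195;  θ2 = -1.2106+2.0828 ≈ 0.8721
arm 3 (φ=240.0°): x'=0.1420, y'=-0.0438
  e−x'=0.0080;  (l²−L²−(e−x')²−y'²−z²)/2L = 0.0082
  √(A²+B²)=0.4863;  θ3 = -1.5544+1.5540 ≈ -0.0003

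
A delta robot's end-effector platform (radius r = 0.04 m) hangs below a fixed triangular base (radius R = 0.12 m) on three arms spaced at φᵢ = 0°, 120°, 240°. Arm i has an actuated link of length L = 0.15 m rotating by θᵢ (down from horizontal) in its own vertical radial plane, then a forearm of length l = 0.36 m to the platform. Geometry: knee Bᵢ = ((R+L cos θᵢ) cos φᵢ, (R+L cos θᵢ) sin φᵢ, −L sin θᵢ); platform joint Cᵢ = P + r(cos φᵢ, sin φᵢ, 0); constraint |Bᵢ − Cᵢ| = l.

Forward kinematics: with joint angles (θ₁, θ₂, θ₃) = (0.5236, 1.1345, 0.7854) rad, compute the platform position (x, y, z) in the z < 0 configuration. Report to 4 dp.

arm 1 at φ=0.0°: ρ1 = 0.2099;  centre 1 = (0.2099, 0.0000, -0.0750)
φ2=120.0°: virtual centre (-0.0717, 0.1242, -0.1359), radius l
centre 3 = (0.1861·cos240.0°, 0.1861·sin240.0°, -0.1061) = (-0.0930, -0.1611, -0.1061)
subtract pairs → two planes through P
[-0.5632 0.2484 -0.1219]·P = -0.0106;  [-0.6059 -0.3223 -0.0621]·P = -0.0038
Cramer: x(z) = 0.0132-0.1648z;  y(z) = -0.0130+0.1171z
quadratic in z: (1.0409)z²+(0.2118)z+(-0.0851)=0, √Δ=0.6318 → z ∈ {-0.4053, 0.2018}; z = -0.4053 (taking z<0)
x = 0.0800, y = -0.0604

(0.0800, -0.0604, -0.4053)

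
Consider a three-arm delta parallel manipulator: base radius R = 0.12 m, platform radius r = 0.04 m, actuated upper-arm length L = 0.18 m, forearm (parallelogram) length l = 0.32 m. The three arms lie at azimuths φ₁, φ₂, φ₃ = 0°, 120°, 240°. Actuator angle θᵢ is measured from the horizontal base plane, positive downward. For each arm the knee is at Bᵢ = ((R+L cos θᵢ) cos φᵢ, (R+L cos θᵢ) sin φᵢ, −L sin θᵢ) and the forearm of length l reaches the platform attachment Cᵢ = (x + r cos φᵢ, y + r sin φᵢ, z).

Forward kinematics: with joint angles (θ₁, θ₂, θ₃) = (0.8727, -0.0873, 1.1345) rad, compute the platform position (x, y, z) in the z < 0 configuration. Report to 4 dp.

S1 = (0.1957·cos0.0°, 0.1957·sin0.0°, -0.1379) = (0.1957, 0.0000, -0.1379)
arm 2 at φ=120.0°: ρ2 = 0.2593;  S2 = (-0.1297, 0.2246, 0.0157)
S3 = (0.1561·cos240.0°, 0.1561·sin240.0°, -0.1631) = (-0.0780, -0.1352, -0.1631)
subtract pairs → two planes through P
linear system: -0.6507x+0.4491y = 0.0102−0.3072z; -0.5475x+-0.2703y = -0.0063−-0.0505z
Cramer: x(z) = 0.0002+0.1431z;  y(z) = 0.0230-0.4766z
sphere 1 gives Az²+Bz+C=0 with A=1.2476, B=0.1979, C=-0.0446;  B²−4AC=0.2620;  roots -0.2845, 0.1258;  negative root z = -0.2845
x = -0.0405, y = 0.1586

(-0.0405, 0.1586, -0.2845)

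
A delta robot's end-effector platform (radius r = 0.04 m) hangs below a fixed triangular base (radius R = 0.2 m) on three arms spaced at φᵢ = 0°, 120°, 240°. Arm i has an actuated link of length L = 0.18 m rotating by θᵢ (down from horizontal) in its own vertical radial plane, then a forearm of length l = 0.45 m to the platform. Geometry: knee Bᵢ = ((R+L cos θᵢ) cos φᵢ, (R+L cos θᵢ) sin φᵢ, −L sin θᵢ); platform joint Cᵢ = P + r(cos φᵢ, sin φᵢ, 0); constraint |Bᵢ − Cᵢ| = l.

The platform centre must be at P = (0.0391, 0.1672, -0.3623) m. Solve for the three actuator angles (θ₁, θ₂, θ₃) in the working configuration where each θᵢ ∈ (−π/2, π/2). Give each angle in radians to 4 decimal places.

rotate P by −φ1: (0.0391, 0.1672, -0.3623)
  A cos θ + B sin θ = C:  0.1209·cos θ + -0.3623·sin θ = -0.0104
  θ1 = atan2(B,A) + arccos(C/0.3819) = 0.3492
arm 2 (φ=120.0°): x'=0.1252, y'=-0.1175
  A=0.0348, B=-0.3623, C=(l²−L²−A²−y'²−z²)/(2L)=0.0662
  θ2 = atan2(B,A) + arccos(C/0.3640) = -0.0873
rotate P by −φ3: (-0.1643, -0.0497, -0.3623)
  e−x'=0.3243;  (l²−L²−(e−x')²−y'²−z²)/2L = -0.1912
  γ=atan2(-0.3623,0.3243)=-0.8406;  ψ=arccos(-0.3932)=1.9749;  θ3=γ+ψ≈1.1343

θ₁ = 0.3492, θ₂ = -0.0873, θ₃ = 1.1343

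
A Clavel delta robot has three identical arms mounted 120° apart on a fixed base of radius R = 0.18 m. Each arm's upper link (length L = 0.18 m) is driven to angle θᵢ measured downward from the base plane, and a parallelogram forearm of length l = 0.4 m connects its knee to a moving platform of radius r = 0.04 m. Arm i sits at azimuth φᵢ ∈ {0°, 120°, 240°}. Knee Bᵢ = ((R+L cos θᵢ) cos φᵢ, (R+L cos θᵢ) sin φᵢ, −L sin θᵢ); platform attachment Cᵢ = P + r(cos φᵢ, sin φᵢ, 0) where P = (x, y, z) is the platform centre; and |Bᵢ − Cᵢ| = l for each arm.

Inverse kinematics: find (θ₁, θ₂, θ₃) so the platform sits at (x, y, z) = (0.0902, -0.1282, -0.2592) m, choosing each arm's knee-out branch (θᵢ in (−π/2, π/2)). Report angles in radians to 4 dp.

θ₁ = -0.2622, θ₂ = 1.0469, θ₃ = -0.0873

φ1=0.0° → target in arm frame (0.0902, -0.1282)
  e−x'=0.0498;  (l²−L²−(e−x')²−y'²−z²)/2L = 0.1153
  γ=atan2(-0.2592,0.0498)=-1.3810;  ψ=arccos(0.4368)=1.1188;  θ1=γ+ψ≈-0.2622
rotate P by −φ2: (-0.1561, -0.0140, -0.2592)
  e−x'=0.2961;  (l²−L²−(e−x')²−y'²−z²)/2L = -0.0763
  √(A²+B²)=0.3935;  θ2 = -0.7190+1.7659 ≈ 1.0469
φ3=240.0° → target in arm frame (0.0659, 0.1422)
  e−x'=0.0741;  (l²−L²−(e−x')²−y'²−z²)/2L = 0.0964
  θ3 = atan2(B,A) + arccos(C/0.2696) = -0.0873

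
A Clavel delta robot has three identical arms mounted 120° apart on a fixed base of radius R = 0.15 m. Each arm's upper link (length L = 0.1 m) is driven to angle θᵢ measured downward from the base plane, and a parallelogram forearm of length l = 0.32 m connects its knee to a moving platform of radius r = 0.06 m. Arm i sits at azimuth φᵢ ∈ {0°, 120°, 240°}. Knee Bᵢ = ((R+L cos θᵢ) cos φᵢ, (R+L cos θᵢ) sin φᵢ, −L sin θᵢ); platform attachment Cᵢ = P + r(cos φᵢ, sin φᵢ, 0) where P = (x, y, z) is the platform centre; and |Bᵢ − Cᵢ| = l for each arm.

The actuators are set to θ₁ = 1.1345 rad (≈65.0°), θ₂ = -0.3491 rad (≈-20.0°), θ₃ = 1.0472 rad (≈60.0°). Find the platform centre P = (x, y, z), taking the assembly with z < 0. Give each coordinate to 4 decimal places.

(-0.0869, 0.1297, -0.2844)

arm 1 at φ=0.0°: ρ1 = 0.1323;  S1 = (0.1323, 0.0000, -0.0906)
φ2=120.0°: virtual centre (-0.0920, 0.1593, 0.0342), radius l
S3 = (0.1400·cos240.0°, 0.1400·sin240.0°, -0.0866) = (-0.0700, -0.1212, -0.0866)
|S₂|²−|S₁|² = 0.0093;  |S₃|²−|S₁|² = 0.0014
linear system: -0.4485x+0.3186y = 0.0093−0.2497z; -0.4045x+-0.2425y = 0.0014−0.0081z
det = 0.2376;  x = -0.0114+0.2656z,  y = 0.0132+-0.4098z
quadratic in z: (1.2384)z²+(0.0942)z+(-0.0734)=0, √Δ=0.6102 → z ∈ {-0.2844, 0.2084}; z = -0.2844 (taking z<0)
x = -0.0869, y = 0.1297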